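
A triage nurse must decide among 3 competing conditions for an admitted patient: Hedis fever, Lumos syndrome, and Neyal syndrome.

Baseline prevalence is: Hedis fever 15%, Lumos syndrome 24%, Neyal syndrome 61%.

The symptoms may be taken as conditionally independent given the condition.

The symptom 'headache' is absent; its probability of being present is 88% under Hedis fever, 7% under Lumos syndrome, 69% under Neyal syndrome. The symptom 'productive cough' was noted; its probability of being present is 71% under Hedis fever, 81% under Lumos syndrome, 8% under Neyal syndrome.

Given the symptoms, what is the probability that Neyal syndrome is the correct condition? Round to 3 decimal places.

0.072

For each hypothesis, the unnormalized posterior weight is prior × product of the symptom likelihoods (using 1 − P(present | H) for each absent symptom):
  Hedis fever: 0.15 × (1 − 0.88) × 0.71 = 0.01278
  Lumos syndrome: 0.24 × (1 − 0.07) × 0.81 = 0.18079
  Neyal syndrome: 0.61 × (1 − 0.69) × 0.08 = 0.015128
The unnormalized weights sum to 0.2087.
P(Neyal syndrome | evidence) = 0.015128 / 0.2087 ≈ 0.072.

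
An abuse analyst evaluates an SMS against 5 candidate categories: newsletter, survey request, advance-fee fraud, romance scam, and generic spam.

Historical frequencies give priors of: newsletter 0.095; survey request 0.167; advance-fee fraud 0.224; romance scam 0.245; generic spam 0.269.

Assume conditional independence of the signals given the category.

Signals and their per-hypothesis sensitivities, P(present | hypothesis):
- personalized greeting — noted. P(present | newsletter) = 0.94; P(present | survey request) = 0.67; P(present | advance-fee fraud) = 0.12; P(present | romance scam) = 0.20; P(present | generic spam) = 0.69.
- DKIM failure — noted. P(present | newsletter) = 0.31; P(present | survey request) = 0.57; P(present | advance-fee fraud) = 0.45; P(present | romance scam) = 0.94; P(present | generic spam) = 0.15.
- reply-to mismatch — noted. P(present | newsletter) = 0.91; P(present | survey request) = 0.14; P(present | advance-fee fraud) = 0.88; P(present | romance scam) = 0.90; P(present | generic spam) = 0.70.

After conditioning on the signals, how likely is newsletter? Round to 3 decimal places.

For each hypothesis, the unnormalized posterior weight is prior × product of the signal likelihoods:
  newsletter: 0.095 × 0.94 × 0.31 × 0.91 = 0.025192
  survey request: 0.167 × 0.67 × 0.57 × 0.14 = 0.0089288
  advance-fee fraud: 0.224 × 0.12 × 0.45 × 0.88 = 0.010644
  romance scam: 0.245 × 0.20 × 0.94 × 0.90 = 0.041454
  generic spam: 0.269 × 0.69 × 0.15 × 0.70 = 0.019489
Normalizing constant Z = 0.025192 + 0.0089288 + 0.010644 + 0.041454 + 0.019489 = 0.10571.
P(newsletter | evidence) = 0.025192 / 0.10571 ≈ 0.238.

0.238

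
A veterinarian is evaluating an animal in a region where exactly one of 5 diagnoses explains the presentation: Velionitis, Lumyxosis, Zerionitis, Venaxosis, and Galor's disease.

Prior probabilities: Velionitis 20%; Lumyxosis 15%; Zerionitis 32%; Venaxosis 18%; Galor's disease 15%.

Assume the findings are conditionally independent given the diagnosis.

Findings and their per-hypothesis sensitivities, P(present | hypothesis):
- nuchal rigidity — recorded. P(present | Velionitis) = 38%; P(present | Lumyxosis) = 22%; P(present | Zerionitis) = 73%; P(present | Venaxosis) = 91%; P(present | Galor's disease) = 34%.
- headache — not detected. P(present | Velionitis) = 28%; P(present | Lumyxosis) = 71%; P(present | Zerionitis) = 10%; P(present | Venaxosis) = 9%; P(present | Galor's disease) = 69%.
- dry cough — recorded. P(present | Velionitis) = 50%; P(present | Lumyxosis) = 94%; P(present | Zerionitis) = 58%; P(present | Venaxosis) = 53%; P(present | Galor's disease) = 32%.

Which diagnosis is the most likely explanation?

For each hypothesis, the unnormalized posterior weight is prior × product of the finding likelihoods (using 1 − P(present | H) for each absent finding):
  Velionitis: 0.20 × 0.38 × (1 − 0.28) × 0.50 = 0.02736
  Lumyxosis: 0.15 × 0.22 × (1 − 0.71) × 0.94 = 0.0089958
  Zerionitis: 0.32 × 0.73 × (1 − 0.10) × 0.58 = 0.12194
  Venaxosis: 0.18 × 0.91 × (1 − 0.09) × 0.53 = 0.079001
  Galor's disease: 0.15 × 0.34 × (1 − 0.69) × 0.32 = 0.0050592
Marginal likelihood of the evidence = 0.24235.
P(Velionitis | evidence) ≈ 0.02736 / 0.24235 ≈ 0.113
P(Lumyxosis | evidence) ≈ 0.0089958 / 0.24235 ≈ 0.037
P(Zerionitis | evidence) ≈ 0.12194 / 0.24235 ≈ 0.503
P(Venaxosis | evidence) ≈ 0.079001 / 0.24235 ≈ 0.326
P(Galor's disease | evidence) ≈ 0.0050592 / 0.24235 ≈ 0.021
The largest is 0.503, so Zerionitis is most probable.

Zerionitis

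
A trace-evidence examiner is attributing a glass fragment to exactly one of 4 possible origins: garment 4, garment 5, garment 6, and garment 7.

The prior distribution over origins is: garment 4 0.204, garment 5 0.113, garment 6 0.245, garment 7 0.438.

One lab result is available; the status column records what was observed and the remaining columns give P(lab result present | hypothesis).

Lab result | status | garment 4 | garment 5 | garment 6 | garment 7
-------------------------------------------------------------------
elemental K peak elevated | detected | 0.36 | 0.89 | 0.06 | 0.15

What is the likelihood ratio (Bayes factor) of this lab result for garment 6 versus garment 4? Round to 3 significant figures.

The Bayes factor is the ratio of the two likelihoods.
  garment 6: 0.06
  garment 4: 0.36
Bayes factor = 0.06 / 0.36 ≈ 0.167

0.167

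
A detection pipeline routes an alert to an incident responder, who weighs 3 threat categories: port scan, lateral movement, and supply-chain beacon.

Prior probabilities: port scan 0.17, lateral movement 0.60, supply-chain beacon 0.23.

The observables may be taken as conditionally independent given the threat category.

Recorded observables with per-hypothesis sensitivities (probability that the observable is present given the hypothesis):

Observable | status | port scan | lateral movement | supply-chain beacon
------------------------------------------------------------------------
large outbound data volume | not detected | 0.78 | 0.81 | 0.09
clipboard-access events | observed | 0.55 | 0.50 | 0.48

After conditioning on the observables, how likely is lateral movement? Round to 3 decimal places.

0.320

By Bayes' rule with conditional independence, the unnormalized weight for each hypothesis is prior × ∏ likelihoods (using 1 − P(present | H) for each absent observable):
  port scan: 0.17 × (1 − 0.78) × 0.55 = 0.02057
  lateral movement: 0.60 × (1 − 0.81) × 0.50 = 0.057
  supply-chain beacon: 0.23 × (1 − 0.09) × 0.48 = 0.10046
Marginal likelihood of the evidence = 0.17803.
P(lateral movement | evidence) = 0.057 / 0.17803 ≈ 0.320.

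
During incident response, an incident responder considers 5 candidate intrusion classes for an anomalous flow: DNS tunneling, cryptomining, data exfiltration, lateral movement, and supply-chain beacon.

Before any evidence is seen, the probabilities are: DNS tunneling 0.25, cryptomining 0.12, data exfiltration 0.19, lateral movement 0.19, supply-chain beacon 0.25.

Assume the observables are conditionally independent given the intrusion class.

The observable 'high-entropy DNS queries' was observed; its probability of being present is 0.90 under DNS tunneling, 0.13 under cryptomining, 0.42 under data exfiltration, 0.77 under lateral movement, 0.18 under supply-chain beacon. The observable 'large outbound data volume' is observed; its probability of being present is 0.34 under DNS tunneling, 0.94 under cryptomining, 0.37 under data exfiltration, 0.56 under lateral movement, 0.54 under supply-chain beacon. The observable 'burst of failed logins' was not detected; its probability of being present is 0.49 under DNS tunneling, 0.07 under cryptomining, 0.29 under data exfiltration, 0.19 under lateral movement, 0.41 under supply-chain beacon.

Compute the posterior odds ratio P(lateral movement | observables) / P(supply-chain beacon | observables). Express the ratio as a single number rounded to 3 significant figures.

Unnormalized posterior weight (prior times the observable likelihoods) for each of the two hypotheses (using 1 − P(present | H) for each absent observable):
  lateral movement: 0.19 × 0.77 × 0.56 × (1 − 0.19) = 0.066362
  supply-chain beacon: 0.25 × 0.18 × 0.54 × (1 − 0.41) = 0.014337
Posterior odds = 0.066362 / 0.014337 ≈ 4.63.

4.63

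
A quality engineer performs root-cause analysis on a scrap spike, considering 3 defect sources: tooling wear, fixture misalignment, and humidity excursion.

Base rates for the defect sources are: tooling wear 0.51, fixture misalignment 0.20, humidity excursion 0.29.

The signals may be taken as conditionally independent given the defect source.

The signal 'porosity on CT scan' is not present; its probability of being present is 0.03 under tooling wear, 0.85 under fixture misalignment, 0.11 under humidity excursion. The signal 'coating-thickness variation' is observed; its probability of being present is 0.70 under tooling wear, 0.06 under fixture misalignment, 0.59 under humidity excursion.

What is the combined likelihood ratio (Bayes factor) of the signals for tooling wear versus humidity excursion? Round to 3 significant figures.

The Bayes factor is the ratio of the joint likelihoods of the signal pattern under the two hypotheses (using 1 − P(present | H) for each absent signal).
  tooling wear: (1 − 0.03) × 0.70 = 0.679
  humidity excursion: (1 − 0.11) × 0.59 = 0.5251
Bayes factor = 0.679 / 0.5251 ≈ 1.29

1.29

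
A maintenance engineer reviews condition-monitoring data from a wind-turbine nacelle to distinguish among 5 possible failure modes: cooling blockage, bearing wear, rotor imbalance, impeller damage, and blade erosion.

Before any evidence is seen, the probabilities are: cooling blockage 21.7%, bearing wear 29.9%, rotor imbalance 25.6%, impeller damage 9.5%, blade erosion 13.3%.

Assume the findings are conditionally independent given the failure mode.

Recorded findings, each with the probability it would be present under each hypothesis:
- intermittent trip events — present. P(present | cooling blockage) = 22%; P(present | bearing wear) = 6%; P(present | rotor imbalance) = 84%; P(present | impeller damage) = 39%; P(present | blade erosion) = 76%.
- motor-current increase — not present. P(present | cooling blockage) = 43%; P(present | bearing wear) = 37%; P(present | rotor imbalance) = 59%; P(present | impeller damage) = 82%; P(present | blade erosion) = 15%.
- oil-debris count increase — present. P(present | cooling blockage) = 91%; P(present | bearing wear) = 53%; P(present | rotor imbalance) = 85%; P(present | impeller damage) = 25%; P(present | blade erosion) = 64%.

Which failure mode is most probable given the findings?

rotor imbalance

By Bayes' rule with conditional independence, the unnormalized weight for each hypothesis is prior × ∏ likelihoods (using 1 − P(present | H) for each absent finding):
  cooling blockage: 0.217 × 0.22 × (1 − 0.43) × 0.91 = 0.024763
  bearing wear: 0.299 × 0.06 × (1 − 0.37) × 0.53 = 0.0059902
  rotor imbalance: 0.256 × 0.84 × (1 − 0.59) × 0.85 = 0.074941
  impeller damage: 0.095 × 0.39 × (1 − 0.82) × 0.25 = 0.0016673
  blade erosion: 0.133 × 0.76 × (1 − 0.15) × 0.64 = 0.054988
Normalizing constant Z = 0.024763 + 0.0059902 + 0.074941 + 0.0016673 + 0.054988 = 0.16235.
P(cooling blockage | evidence) ≈ 0.024763 / 0.16235 ≈ 0.153
P(bearing wear | evidence) ≈ 0.0059902 / 0.16235 ≈ 0.037
P(rotor imbalance | evidence) ≈ 0.074941 / 0.16235 ≈ 0.462
P(impeller damage | evidence) ≈ 0.0016673 / 0.16235 ≈ 0.010
P(blade erosion | evidence) ≈ 0.054988 / 0.16235 ≈ 0.339
The largest is 0.462, so rotor imbalance is most probable.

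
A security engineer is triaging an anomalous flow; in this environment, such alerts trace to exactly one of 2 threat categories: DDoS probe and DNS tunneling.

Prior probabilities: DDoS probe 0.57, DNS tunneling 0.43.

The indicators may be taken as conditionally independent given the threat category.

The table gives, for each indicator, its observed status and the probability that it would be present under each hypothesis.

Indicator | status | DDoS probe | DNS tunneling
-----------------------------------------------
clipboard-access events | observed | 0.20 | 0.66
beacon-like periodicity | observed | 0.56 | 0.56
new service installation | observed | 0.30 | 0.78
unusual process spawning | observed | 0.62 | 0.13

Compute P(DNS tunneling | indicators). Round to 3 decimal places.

0.576

By Bayes' rule with conditional independence, the unnormalized weight for each hypothesis is prior × ∏ likelihoods:
  DDoS probe: 0.57 × 0.20 × 0.56 × 0.30 × 0.62 = 0.011874
  DNS tunneling: 0.43 × 0.66 × 0.56 × 0.78 × 0.13 = 0.016115
Marginal likelihood of the evidence = 0.02799.
P(DNS tunneling | evidence) = 0.016115 / 0.02799 ≈ 0.576.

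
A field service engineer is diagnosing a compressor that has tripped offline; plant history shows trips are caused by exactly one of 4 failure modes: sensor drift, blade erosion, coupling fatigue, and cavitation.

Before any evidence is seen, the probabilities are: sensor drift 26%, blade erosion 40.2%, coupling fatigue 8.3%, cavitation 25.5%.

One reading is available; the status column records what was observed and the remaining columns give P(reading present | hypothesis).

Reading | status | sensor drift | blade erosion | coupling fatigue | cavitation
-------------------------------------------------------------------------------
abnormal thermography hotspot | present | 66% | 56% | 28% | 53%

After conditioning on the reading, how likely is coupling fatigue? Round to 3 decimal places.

0.042

By Bayes' rule, the unnormalized weight for each hypothesis is prior × likelihood:
  sensor drift: 0.260 × 0.66 = 0.1716
  blade erosion: 0.402 × 0.56 = 0.22512
  coupling fatigue: 0.083 × 0.28 = 0.02324
  cavitation: 0.255 × 0.53 = 0.13515
The unnormalized weights sum to 0.55511.
P(coupling fatigue | evidence) = 0.02324 / 0.55511 ≈ 0.042.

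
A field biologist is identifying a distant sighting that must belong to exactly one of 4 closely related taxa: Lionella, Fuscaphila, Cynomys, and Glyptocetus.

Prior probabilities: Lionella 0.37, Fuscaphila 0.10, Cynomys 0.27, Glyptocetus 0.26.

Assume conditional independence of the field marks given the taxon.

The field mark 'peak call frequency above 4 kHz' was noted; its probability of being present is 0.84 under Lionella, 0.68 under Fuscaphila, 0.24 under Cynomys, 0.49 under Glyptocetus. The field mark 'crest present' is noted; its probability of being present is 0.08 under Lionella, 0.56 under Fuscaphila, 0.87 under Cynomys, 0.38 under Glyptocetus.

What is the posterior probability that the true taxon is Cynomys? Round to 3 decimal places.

Multiply each prior by the joint likelihood of the field mark pattern:
  Lionella: 0.37 × 0.84 × 0.08 = 0.024864
  Fuscaphila: 0.10 × 0.68 × 0.56 = 0.03808
  Cynomys: 0.27 × 0.24 × 0.87 = 0.056376
  Glyptocetus: 0.26 × 0.49 × 0.38 = 0.048412
Normalizing constant Z = 0.024864 + 0.03808 + 0.056376 + 0.048412 = 0.16773.
P(Cynomys | evidence) = 0.056376 / 0.16773 ≈ 0.336.

0.336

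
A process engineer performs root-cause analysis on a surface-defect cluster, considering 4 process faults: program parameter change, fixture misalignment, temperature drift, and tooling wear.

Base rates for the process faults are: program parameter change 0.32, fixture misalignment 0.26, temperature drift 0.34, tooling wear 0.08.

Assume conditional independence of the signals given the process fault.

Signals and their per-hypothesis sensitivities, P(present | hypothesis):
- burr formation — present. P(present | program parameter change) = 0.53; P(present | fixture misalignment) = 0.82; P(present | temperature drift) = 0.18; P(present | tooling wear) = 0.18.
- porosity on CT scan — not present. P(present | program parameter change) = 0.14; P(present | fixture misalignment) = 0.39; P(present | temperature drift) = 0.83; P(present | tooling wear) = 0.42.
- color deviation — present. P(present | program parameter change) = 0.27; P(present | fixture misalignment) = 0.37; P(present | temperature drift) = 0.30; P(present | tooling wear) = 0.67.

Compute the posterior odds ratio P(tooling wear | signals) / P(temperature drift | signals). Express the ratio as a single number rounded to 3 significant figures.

1.79

Posterior odds equal prior odds times the likelihood ratio; only the two competing hypotheses matter (using 1 − P(present | H) for each absent signal).
  tooling wear: 0.08 × 0.18 × (1 − 0.42) × 0.67 = 0.0055958
  temperature drift: 0.34 × 0.18 × (1 − 0.83) × 0.30 = 0.0031212
Posterior odds = 0.0055958 / 0.0031212 ≈ 1.79.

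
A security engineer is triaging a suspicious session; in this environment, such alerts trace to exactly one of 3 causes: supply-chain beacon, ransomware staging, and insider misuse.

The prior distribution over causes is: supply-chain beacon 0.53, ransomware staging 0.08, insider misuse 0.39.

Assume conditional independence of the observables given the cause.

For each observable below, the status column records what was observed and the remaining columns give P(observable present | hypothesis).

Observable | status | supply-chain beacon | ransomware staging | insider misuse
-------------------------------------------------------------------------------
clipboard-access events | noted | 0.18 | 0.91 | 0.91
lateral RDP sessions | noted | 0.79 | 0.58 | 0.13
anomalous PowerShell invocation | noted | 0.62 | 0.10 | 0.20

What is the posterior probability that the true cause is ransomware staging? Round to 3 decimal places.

Multiply each prior by the joint likelihood of the observable pattern:
  supply-chain beacon: 0.53 × 0.18 × 0.79 × 0.62 = 0.046727
  ransomware staging: 0.08 × 0.91 × 0.58 × 0.10 = 0.0042224
  insider misuse: 0.39 × 0.91 × 0.13 × 0.20 = 0.0092274
Marginal likelihood of the evidence = 0.060177.
P(ransomware staging | evidence) = 0.0042224 / 0.060177 ≈ 0.070.

0.070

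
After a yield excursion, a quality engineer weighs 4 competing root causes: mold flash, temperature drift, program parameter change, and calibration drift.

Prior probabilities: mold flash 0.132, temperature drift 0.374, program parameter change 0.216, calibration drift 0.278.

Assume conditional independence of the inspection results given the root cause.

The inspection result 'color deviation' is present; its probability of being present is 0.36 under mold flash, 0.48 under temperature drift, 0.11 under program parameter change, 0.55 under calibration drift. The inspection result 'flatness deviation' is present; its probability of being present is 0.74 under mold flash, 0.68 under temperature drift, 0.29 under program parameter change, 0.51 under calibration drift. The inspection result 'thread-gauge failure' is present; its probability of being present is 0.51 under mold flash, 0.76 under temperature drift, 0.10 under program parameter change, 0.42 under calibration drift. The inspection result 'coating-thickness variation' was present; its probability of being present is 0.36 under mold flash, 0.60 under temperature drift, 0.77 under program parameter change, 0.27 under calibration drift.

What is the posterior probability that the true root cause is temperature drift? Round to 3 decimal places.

For each hypothesis, the unnormalized posterior weight is prior × product of the inspection result likelihoods:
  mold flash: 0.132 × 0.36 × 0.74 × 0.51 × 0.36 = 0.0064563
  temperature drift: 0.374 × 0.48 × 0.68 × 0.76 × 0.60 = 0.055666
  program parameter change: 0.216 × 0.11 × 0.29 × 0.10 × 0.77 = 0.00053056
  calibration drift: 0.278 × 0.55 × 0.51 × 0.42 × 0.27 = 0.0088428
The unnormalized weights sum to 0.071495.
P(temperature drift | evidence) = 0.055666 / 0.071495 ≈ 0.779.

0.779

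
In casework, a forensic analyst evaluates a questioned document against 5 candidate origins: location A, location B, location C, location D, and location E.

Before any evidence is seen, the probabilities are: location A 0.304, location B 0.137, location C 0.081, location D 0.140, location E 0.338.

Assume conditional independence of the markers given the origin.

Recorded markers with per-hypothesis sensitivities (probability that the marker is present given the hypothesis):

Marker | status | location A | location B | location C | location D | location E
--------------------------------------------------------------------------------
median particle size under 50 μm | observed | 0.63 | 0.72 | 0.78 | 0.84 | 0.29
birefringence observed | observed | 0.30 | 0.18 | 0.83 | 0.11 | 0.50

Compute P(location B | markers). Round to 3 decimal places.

0.094

For each hypothesis, the unnormalized posterior weight is prior × product of the marker likelihoods:
  location A: 0.304 × 0.63 × 0.30 = 0.057456
  location B: 0.137 × 0.72 × 0.18 = 0.017755
  location C: 0.081 × 0.78 × 0.83 = 0.052439
  location D: 0.140 × 0.84 × 0.11 = 0.012936
  location E: 0.338 × 0.29 × 0.50 = 0.04901
Marginal likelihood of the evidence = 0.1896.
P(location B | evidence) = 0.017755 / 0.1896 ≈ 0.094.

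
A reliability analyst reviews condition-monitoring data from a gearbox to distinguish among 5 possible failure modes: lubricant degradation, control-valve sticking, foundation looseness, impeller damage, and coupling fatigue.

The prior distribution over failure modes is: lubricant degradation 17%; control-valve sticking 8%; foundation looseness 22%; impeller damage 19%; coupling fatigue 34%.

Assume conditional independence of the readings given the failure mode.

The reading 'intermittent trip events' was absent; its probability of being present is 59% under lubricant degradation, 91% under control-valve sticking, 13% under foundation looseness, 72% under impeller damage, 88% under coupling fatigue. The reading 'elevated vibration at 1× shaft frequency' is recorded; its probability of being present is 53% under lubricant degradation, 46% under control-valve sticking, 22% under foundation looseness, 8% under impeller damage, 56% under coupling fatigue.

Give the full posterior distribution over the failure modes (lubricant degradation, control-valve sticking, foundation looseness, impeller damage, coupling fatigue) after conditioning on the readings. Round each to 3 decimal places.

Multiply each prior by the joint likelihood of the reading pattern (using 1 − P(present | H) for each absent reading):
  lubricant degradation: 0.17 × (1 − 0.59) × 0.53 = 0.036941
  control-valve sticking: 0.08 × (1 − 0.91) × 0.46 = 0.003312
  foundation looseness: 0.22 × (1 − 0.13) × 0.22 = 0.042108
  impeller damage: 0.19 × (1 − 0.72) × 0.08 = 0.004256
  coupling fatigue: 0.34 × (1 − 0.88) × 0.56 = 0.022848
Normalizing constant Z = 0.036941 + 0.003312 + 0.042108 + 0.004256 + 0.022848 = 0.10947.
P(lubricant degradation | evidence) = 0.036941 / 0.10947 ≈ 0.337
P(control-valve sticking | evidence) = 0.003312 / 0.10947 ≈ 0.030
P(foundation looseness | evidence) = 0.042108 / 0.10947 ≈ 0.385
P(impeller damage | evidence) = 0.004256 / 0.10947 ≈ 0.039
P(coupling fatigue | evidence) = 0.022848 / 0.10947 ≈ 0.209

0.337, 0.030, 0.385, 0.039, 0.209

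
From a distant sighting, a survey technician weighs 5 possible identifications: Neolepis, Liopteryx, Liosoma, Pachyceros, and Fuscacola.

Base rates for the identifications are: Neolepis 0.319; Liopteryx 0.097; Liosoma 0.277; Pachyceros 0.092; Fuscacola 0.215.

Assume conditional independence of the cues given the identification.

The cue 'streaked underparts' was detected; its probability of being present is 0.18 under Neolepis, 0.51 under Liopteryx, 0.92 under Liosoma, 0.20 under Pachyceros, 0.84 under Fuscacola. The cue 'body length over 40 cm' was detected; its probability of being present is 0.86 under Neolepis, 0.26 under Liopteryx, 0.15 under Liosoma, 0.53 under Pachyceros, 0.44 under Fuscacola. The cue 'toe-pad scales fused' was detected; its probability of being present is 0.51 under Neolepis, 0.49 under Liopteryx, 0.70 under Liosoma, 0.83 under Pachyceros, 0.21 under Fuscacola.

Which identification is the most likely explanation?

Liosoma

By Bayes' rule with conditional independence, the unnormalized weight for each hypothesis is prior × ∏ likelihoods:
  Neolepis: 0.319 × 0.18 × 0.86 × 0.51 = 0.025184
  Liopteryx: 0.097 × 0.51 × 0.26 × 0.49 = 0.0063025
  Liosoma: 0.277 × 0.92 × 0.15 × 0.70 = 0.026758
  Pachyceros: 0.092 × 0.20 × 0.53 × 0.83 = 0.0080942
  Fuscacola: 0.215 × 0.84 × 0.44 × 0.21 = 0.016687
The unnormalized weights sum to 0.083027.
P(Neolepis | evidence) ≈ 0.025184 / 0.083027 ≈ 0.303
P(Liopteryx | evidence) ≈ 0.0063025 / 0.083027 ≈ 0.076
P(Liosoma | evidence) ≈ 0.026758 / 0.083027 ≈ 0.322
P(Pachyceros | evidence) ≈ 0.0080942 / 0.083027 ≈ 0.097
P(Fuscacola | evidence) ≈ 0.016687 / 0.083027 ≈ 0.201
The largest is 0.322, so Liosoma is most probable.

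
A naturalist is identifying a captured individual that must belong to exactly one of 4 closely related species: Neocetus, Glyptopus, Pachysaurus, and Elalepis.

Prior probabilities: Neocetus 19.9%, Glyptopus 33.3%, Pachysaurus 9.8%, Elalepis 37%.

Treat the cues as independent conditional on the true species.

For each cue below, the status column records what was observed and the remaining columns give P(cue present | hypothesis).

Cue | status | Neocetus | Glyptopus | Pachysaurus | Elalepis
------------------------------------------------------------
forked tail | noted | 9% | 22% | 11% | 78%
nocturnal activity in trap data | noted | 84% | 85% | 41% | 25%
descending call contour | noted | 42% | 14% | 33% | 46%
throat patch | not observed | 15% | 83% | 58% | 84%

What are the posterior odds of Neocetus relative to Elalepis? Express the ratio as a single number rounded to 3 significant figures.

Unnormalized posterior weight (prior times the cue likelihoods) for each of the two hypotheses (using 1 − P(present | H) for each absent cue):
  Neocetus: 0.199 × 0.09 × 0.84 × 0.42 × (1 − 0.15) = 0.0053709
  Elalepis: 0.370 × 0.78 × 0.25 × 0.46 × (1 − 0.84) = 0.0053102
Posterior odds = 0.0053709 / 0.0053102 ≈ 1.01.

1.01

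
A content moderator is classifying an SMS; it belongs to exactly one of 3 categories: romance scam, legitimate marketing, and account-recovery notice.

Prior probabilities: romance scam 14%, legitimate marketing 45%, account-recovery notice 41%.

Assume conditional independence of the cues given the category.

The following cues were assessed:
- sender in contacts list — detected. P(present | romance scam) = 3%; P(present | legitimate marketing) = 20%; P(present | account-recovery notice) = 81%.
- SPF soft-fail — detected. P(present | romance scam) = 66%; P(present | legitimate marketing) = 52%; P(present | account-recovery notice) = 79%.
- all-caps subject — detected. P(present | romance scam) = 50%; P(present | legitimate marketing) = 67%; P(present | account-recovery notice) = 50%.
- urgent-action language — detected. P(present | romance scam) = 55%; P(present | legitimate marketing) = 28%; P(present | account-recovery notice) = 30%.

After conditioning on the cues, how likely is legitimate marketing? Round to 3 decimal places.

For each hypothesis, the unnormalized posterior weight is prior × product of the cue likelihoods:
  romance scam: 0.14 × 0.03 × 0.66 × 0.50 × 0.55 = 0.0007623
  legitimate marketing: 0.45 × 0.20 × 0.52 × 0.67 × 0.28 = 0.0087797
  account-recovery notice: 0.41 × 0.81 × 0.79 × 0.50 × 0.30 = 0.039354
The unnormalized weights sum to 0.048896.
P(legitimate marketing | evidence) = 0.0087797 / 0.048896 ≈ 0.180.

0.180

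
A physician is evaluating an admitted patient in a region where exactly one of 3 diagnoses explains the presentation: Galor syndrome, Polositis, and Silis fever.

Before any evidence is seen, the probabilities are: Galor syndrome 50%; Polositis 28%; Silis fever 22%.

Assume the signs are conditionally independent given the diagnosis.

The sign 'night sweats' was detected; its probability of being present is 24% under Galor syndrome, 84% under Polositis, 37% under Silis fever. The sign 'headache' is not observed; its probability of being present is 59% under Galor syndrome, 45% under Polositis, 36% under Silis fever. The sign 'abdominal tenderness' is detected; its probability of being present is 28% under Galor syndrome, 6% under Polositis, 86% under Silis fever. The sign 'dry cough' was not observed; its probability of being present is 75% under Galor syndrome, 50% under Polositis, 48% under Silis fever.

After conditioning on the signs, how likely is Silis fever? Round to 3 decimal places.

0.761

By Bayes' rule with conditional independence, the unnormalized weight for each hypothesis is prior × ∏ likelihoods (using 1 − P(present | H) for each absent sign):
  Galor syndrome: 0.50 × 0.24 × (1 − 0.59) × 0.28 × (1 − 0.75) = 0.003444
  Polositis: 0.28 × 0.84 × (1 − 0.45) × 0.06 × (1 − 0.50) = 0.0038808
  Silis fever: 0.22 × 0.37 × (1 − 0.36) × 0.86 × (1 − 0.48) = 0.023297
Normalizing constant Z = 0.003444 + 0.0038808 + 0.023297 = 0.030622.
P(Silis fever | evidence) = 0.023297 / 0.030622 ≈ 0.761.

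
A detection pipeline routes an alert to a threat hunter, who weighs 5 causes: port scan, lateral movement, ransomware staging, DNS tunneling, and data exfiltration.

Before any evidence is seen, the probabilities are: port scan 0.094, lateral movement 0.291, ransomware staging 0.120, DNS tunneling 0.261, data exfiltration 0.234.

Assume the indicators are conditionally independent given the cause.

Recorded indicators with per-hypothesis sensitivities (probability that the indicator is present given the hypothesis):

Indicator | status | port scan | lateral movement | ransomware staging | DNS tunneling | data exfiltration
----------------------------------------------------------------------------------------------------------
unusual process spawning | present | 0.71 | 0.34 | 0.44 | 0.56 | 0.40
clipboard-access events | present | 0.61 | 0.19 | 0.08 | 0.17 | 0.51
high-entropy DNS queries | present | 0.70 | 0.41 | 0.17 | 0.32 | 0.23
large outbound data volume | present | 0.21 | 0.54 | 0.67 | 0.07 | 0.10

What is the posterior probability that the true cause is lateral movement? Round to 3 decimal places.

Multiply each prior by the joint likelihood of the indicator pattern:
  port scan: 0.094 × 0.71 × 0.61 × 0.70 × 0.21 = 0.0059846
  lateral movement: 0.291 × 0.34 × 0.19 × 0.41 × 0.54 = 0.004162
  ransomware staging: 0.120 × 0.44 × 0.08 × 0.17 × 0.67 = 0.00048111
  DNS tunneling: 0.261 × 0.56 × 0.17 × 0.32 × 0.07 = 0.00055658
  data exfiltration: 0.234 × 0.40 × 0.51 × 0.23 × 0.10 = 0.0010979
Marginal likelihood of the evidence = 0.012282.
P(lateral movement | evidence) = 0.004162 / 0.012282 ≈ 0.339.

0.339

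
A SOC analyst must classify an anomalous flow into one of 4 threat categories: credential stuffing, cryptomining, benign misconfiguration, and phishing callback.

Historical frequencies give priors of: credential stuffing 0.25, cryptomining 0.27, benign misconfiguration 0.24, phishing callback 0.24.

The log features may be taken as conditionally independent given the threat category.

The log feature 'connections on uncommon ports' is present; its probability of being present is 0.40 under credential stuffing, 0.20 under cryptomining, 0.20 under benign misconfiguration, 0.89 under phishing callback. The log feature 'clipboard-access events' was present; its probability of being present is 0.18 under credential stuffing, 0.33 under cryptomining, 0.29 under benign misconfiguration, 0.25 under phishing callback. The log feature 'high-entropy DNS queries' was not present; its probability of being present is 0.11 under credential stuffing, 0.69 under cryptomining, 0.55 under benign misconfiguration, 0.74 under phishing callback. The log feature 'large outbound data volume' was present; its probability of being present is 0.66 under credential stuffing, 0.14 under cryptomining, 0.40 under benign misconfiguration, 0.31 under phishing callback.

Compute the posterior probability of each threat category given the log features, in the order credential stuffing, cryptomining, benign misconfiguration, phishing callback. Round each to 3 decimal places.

0.582, 0.043, 0.138, 0.237

Multiply each prior by the joint likelihood of the log feature pattern (using 1 − P(present | H) for each absent log feature):
  credential stuffing: 0.25 × 0.40 × 0.18 × (1 − 0.11) × 0.66 = 0.010573
  cryptomining: 0.27 × 0.20 × 0.33 × (1 − 0.69) × 0.14 = 0.00077339
  benign misconfiguration: 0.24 × 0.20 × 0.29 × (1 − 0.55) × 0.40 = 0.0025056
  phishing callback: 0.24 × 0.89 × 0.25 × (1 − 0.74) × 0.31 = 0.004304
The unnormalized weights sum to 0.018156.
P(credential stuffing | evidence) = 0.010573 / 0.018156 ≈ 0.582
P(cryptomining | evidence) = 0.00077339 / 0.018156 ≈ 0.043
P(benign misconfiguration | evidence) = 0.0025056 / 0.018156 ≈ 0.138
P(phishing callback | evidence) = 0.004304 / 0.018156 ≈ 0.237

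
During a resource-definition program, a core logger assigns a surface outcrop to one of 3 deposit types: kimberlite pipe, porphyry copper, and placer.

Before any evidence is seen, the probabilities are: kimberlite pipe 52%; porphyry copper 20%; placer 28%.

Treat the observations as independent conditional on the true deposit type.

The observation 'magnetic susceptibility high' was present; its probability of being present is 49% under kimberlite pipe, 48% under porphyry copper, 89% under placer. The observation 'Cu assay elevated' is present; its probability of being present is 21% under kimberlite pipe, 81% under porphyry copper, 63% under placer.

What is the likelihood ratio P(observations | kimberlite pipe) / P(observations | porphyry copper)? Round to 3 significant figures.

0.265

Joint likelihood of the evidence pattern under each hypothesis:
  kimberlite pipe: 0.49 × 0.21 = 0.1029
  porphyry copper: 0.48 × 0.81 = 0.3888
Bayes factor = 0.1029 / 0.3888 ≈ 0.265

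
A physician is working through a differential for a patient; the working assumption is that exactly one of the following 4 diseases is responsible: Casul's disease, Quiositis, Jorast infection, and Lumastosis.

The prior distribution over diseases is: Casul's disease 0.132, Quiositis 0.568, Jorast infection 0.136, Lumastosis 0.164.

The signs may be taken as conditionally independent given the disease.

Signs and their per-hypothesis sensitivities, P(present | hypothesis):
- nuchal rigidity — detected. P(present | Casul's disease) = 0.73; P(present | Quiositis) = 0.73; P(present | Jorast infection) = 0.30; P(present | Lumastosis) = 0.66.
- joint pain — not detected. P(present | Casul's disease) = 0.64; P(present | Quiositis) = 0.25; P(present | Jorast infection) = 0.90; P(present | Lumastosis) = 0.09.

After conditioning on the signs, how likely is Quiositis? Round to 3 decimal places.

By Bayes' rule with conditional independence, the unnormalized weight for each hypothesis is prior × ∏ likelihoods (using 1 − P(present | H) for each absent sign):
  Casul's disease: 0.132 × 0.73 × (1 − 0.64) = 0.03469
  Quiositis: 0.568 × 0.73 × (1 − 0.25) = 0.31098
  Jorast infection: 0.136 × 0.30 × (1 − 0.90) = 0.00408
  Lumastosis: 0.164 × 0.66 × (1 − 0.09) = 0.098498
Normalizing constant Z = 0.03469 + 0.31098 + 0.00408 + 0.098498 = 0.44825.
P(Quiositis | evidence) = 0.31098 / 0.44825 ≈ 0.694.

0.694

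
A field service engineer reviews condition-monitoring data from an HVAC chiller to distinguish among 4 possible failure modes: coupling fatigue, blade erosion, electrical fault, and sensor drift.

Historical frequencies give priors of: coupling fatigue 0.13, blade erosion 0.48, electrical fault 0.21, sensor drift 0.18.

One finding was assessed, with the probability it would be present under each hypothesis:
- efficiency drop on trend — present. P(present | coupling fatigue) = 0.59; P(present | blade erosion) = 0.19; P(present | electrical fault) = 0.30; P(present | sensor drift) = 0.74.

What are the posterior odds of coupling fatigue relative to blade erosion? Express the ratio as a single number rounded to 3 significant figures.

0.841

The normalizing constant cancels in an odds ratio, so compute prior × likelihood for the two hypotheses only:
  coupling fatigue: 0.13 × 0.59 = 0.0767
  blade erosion: 0.48 × 0.19 = 0.0912
Posterior odds = 0.0767 / 0.0912 ≈ 0.841.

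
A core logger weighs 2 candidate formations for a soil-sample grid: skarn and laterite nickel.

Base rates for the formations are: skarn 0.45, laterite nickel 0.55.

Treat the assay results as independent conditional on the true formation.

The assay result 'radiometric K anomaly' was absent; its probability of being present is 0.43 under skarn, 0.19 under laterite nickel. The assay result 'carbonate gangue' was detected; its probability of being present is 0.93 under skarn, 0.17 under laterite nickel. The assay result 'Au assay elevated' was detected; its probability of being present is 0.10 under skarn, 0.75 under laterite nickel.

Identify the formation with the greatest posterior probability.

laterite nickel

By Bayes' rule with conditional independence, the unnormalized weight for each hypothesis is prior × ∏ likelihoods (using 1 − P(present | H) for each absent assay result):
  skarn: 0.45 × (1 − 0.43) × 0.93 × 0.10 = 0.023855
  laterite nickel: 0.55 × (1 − 0.19) × 0.17 × 0.75 = 0.056801
Normalizing constant Z = 0.023855 + 0.056801 = 0.080656.
P(skarn | evidence) ≈ 0.023855 / 0.080656 ≈ 0.296
P(laterite nickel | evidence) ≈ 0.056801 / 0.080656 ≈ 0.704
The largest is 0.704, so laterite nickel is most probable.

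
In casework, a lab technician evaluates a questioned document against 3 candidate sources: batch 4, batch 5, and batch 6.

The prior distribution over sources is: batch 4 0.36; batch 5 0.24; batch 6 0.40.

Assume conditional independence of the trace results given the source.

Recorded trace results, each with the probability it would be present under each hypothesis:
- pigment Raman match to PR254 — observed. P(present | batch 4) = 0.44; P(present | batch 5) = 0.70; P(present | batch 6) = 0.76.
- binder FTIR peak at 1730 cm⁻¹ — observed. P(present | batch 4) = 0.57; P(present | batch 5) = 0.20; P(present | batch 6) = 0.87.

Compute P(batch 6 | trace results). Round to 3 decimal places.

0.681

By Bayes' rule with conditional independence, the unnormalized weight for each hypothesis is prior × ∏ likelihoods:
  batch 4: 0.36 × 0.44 × 0.57 = 0.090288
  batch 5: 0.24 × 0.70 × 0.20 = 0.0336
  batch 6: 0.40 × 0.76 × 0.87 = 0.26448
The unnormalized weights sum to 0.38837.
P(batch 6 | evidence) = 0.26448 / 0.38837 ≈ 0.681.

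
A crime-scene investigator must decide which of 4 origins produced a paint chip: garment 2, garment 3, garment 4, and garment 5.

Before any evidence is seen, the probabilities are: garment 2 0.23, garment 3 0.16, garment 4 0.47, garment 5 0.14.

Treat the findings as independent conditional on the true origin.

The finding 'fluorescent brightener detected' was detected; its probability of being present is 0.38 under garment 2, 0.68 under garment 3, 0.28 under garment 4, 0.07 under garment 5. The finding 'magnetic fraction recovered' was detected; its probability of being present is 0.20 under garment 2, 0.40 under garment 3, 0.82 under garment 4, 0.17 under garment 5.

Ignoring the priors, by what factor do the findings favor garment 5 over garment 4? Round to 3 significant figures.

The Bayes factor is the ratio of the joint likelihoods of the evidence pattern under the two hypotheses.
  garment 5: 0.07 × 0.17 = 0.0119
  garment 4: 0.28 × 0.82 = 0.2296
Bayes factor = 0.0119 / 0.2296 ≈ 0.0518

0.0518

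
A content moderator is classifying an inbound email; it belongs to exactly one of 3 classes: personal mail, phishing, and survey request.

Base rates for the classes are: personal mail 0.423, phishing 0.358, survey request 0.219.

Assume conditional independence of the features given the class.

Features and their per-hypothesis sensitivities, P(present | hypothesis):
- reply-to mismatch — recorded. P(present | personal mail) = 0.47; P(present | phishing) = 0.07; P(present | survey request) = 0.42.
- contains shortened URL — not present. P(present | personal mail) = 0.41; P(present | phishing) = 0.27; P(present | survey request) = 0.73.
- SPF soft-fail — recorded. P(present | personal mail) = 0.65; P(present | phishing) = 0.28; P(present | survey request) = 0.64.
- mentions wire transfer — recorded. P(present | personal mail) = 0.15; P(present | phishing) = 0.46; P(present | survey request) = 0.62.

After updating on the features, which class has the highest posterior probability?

personal mail

For each hypothesis, the unnormalized posterior weight is prior × product of the feature likelihoods (using 1 − P(present | H) for each absent feature):
  personal mail: 0.423 × 0.47 × (1 − 0.41) × 0.65 × 0.15 = 0.011437
  phishing: 0.358 × 0.07 × (1 − 0.27) × 0.28 × 0.46 = 0.0023562
  survey request: 0.219 × 0.42 × (1 − 0.73) × 0.64 × 0.62 = 0.0098544
The unnormalized weights sum to 0.023647.
P(personal mail | evidence) ≈ 0.011437 / 0.023647 ≈ 0.484
P(phishing | evidence) ≈ 0.0023562 / 0.023647 ≈ 0.100
P(survey request | evidence) ≈ 0.0098544 / 0.023647 ≈ 0.417
The largest is 0.484, so personal mail is most probable.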